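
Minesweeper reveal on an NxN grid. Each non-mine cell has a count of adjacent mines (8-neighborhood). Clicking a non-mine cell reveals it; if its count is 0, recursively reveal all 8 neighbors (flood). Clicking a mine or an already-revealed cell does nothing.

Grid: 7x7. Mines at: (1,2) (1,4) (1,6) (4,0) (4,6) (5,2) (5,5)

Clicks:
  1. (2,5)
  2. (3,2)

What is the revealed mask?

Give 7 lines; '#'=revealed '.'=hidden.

Answer: .......
.......
.#####.
.#####.
.#####.
.......
.......

Derivation:
Click 1 (2,5) count=2: revealed 1 new [(2,5)] -> total=1
Click 2 (3,2) count=0: revealed 14 new [(2,1) (2,2) (2,3) (2,4) (3,1) (3,2) (3,3) (3,4) (3,5) (4,1) (4,2) (4,3) (4,4) (4,5)] -> total=15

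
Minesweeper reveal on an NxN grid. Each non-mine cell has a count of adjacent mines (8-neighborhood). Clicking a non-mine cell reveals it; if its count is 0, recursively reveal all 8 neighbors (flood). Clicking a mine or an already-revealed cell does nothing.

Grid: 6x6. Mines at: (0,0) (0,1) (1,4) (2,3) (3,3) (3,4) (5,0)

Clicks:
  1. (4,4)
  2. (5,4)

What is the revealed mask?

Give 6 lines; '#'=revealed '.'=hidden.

Click 1 (4,4) count=2: revealed 1 new [(4,4)] -> total=1
Click 2 (5,4) count=0: revealed 9 new [(4,1) (4,2) (4,3) (4,5) (5,1) (5,2) (5,3) (5,4) (5,5)] -> total=10

Answer: ......
......
......
......
.#####
.#####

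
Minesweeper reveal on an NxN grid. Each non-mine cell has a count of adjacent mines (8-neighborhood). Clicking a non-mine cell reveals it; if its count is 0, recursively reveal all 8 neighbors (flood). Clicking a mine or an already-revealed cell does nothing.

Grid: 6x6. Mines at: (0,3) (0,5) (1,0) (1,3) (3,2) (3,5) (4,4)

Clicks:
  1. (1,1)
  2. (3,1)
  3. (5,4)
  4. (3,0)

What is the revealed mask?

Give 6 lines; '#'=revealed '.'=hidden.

Click 1 (1,1) count=1: revealed 1 new [(1,1)] -> total=1
Click 2 (3,1) count=1: revealed 1 new [(3,1)] -> total=2
Click 3 (5,4) count=1: revealed 1 new [(5,4)] -> total=3
Click 4 (3,0) count=0: revealed 11 new [(2,0) (2,1) (3,0) (4,0) (4,1) (4,2) (4,3) (5,0) (5,1) (5,2) (5,3)] -> total=14

Answer: ......
.#....
##....
##....
####..
#####.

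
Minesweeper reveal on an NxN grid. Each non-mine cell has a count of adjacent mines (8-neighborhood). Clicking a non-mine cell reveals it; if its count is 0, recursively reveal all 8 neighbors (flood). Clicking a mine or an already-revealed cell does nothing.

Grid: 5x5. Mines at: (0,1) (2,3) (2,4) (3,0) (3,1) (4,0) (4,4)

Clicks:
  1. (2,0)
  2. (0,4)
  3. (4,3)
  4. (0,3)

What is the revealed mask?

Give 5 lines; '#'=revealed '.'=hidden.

Answer: ..###
..###
#....
.....
...#.

Derivation:
Click 1 (2,0) count=2: revealed 1 new [(2,0)] -> total=1
Click 2 (0,4) count=0: revealed 6 new [(0,2) (0,3) (0,4) (1,2) (1,3) (1,4)] -> total=7
Click 3 (4,3) count=1: revealed 1 new [(4,3)] -> total=8
Click 4 (0,3) count=0: revealed 0 new [(none)] -> total=8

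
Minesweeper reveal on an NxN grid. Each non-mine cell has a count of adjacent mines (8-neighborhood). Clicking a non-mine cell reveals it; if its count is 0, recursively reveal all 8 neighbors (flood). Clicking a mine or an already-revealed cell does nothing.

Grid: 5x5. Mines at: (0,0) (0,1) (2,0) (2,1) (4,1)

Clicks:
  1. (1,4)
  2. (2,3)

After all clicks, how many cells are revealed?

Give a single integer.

Answer: 15

Derivation:
Click 1 (1,4) count=0: revealed 15 new [(0,2) (0,3) (0,4) (1,2) (1,3) (1,4) (2,2) (2,3) (2,4) (3,2) (3,3) (3,4) (4,2) (4,3) (4,4)] -> total=15
Click 2 (2,3) count=0: revealed 0 new [(none)] -> total=15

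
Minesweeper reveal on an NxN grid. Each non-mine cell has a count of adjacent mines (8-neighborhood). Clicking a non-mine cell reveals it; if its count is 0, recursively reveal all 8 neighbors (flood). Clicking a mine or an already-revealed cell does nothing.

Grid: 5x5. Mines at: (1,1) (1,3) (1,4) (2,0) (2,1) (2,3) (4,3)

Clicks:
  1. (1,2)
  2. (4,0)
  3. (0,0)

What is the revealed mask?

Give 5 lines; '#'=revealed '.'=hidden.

Click 1 (1,2) count=4: revealed 1 new [(1,2)] -> total=1
Click 2 (4,0) count=0: revealed 6 new [(3,0) (3,1) (3,2) (4,0) (4,1) (4,2)] -> total=7
Click 3 (0,0) count=1: revealed 1 new [(0,0)] -> total=8

Answer: #....
..#..
.....
###..
###..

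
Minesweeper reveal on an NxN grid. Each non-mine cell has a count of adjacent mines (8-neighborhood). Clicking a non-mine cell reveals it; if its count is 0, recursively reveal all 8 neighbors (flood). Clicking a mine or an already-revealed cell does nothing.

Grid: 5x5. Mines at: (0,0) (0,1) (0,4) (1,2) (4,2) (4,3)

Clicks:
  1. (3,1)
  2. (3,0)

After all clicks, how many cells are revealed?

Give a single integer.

Click 1 (3,1) count=1: revealed 1 new [(3,1)] -> total=1
Click 2 (3,0) count=0: revealed 7 new [(1,0) (1,1) (2,0) (2,1) (3,0) (4,0) (4,1)] -> total=8

Answer: 8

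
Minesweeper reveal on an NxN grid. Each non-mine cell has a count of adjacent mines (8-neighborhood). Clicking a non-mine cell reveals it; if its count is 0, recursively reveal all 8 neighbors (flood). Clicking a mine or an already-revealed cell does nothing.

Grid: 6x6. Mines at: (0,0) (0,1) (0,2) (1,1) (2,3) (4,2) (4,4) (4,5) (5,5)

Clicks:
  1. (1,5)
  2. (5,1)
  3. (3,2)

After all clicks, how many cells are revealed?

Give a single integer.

Answer: 12

Derivation:
Click 1 (1,5) count=0: revealed 10 new [(0,3) (0,4) (0,5) (1,3) (1,4) (1,5) (2,4) (2,5) (3,4) (3,5)] -> total=10
Click 2 (5,1) count=1: revealed 1 new [(5,1)] -> total=11
Click 3 (3,2) count=2: revealed 1 new [(3,2)] -> total=12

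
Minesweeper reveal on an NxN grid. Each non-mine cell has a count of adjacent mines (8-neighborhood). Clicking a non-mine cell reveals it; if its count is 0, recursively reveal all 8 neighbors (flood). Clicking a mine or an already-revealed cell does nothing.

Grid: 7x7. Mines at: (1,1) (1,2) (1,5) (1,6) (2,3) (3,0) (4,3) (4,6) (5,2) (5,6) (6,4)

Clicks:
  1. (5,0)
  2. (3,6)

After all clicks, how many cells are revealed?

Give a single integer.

Click 1 (5,0) count=0: revealed 6 new [(4,0) (4,1) (5,0) (5,1) (6,0) (6,1)] -> total=6
Click 2 (3,6) count=1: revealed 1 new [(3,6)] -> total=7

Answer: 7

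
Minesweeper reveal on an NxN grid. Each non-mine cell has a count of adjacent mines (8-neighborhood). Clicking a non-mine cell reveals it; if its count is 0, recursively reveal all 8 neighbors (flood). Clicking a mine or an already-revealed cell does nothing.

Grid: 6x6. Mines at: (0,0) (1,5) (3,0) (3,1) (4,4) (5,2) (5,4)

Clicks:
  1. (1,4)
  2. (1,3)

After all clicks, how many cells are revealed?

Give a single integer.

Answer: 15

Derivation:
Click 1 (1,4) count=1: revealed 1 new [(1,4)] -> total=1
Click 2 (1,3) count=0: revealed 14 new [(0,1) (0,2) (0,3) (0,4) (1,1) (1,2) (1,3) (2,1) (2,2) (2,3) (2,4) (3,2) (3,3) (3,4)] -> total=15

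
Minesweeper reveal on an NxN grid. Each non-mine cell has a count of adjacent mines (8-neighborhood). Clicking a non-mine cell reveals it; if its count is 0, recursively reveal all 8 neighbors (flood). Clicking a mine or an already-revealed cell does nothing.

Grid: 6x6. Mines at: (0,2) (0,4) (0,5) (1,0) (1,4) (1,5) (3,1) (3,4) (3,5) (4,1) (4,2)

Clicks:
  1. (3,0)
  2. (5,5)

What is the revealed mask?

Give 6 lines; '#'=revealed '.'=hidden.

Click 1 (3,0) count=2: revealed 1 new [(3,0)] -> total=1
Click 2 (5,5) count=0: revealed 6 new [(4,3) (4,4) (4,5) (5,3) (5,4) (5,5)] -> total=7

Answer: ......
......
......
#.....
...###
...###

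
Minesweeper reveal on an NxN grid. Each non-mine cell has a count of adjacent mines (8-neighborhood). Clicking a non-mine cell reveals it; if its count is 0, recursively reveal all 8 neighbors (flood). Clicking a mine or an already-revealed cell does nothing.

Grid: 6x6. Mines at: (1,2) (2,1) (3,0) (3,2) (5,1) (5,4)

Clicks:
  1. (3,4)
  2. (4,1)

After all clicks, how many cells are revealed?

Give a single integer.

Click 1 (3,4) count=0: revealed 15 new [(0,3) (0,4) (0,5) (1,3) (1,4) (1,5) (2,3) (2,4) (2,5) (3,3) (3,4) (3,5) (4,3) (4,4) (4,5)] -> total=15
Click 2 (4,1) count=3: revealed 1 new [(4,1)] -> total=16

Answer: 16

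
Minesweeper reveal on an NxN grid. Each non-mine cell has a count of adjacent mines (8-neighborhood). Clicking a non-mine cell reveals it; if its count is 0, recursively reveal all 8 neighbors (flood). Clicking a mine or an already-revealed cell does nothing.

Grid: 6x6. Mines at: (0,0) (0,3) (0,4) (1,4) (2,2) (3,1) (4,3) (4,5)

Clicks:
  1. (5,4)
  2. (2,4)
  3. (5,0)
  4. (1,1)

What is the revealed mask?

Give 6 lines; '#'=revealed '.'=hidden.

Click 1 (5,4) count=2: revealed 1 new [(5,4)] -> total=1
Click 2 (2,4) count=1: revealed 1 new [(2,4)] -> total=2
Click 3 (5,0) count=0: revealed 6 new [(4,0) (4,1) (4,2) (5,0) (5,1) (5,2)] -> total=8
Click 4 (1,1) count=2: revealed 1 new [(1,1)] -> total=9

Answer: ......
.#....
....#.
......
###...
###.#.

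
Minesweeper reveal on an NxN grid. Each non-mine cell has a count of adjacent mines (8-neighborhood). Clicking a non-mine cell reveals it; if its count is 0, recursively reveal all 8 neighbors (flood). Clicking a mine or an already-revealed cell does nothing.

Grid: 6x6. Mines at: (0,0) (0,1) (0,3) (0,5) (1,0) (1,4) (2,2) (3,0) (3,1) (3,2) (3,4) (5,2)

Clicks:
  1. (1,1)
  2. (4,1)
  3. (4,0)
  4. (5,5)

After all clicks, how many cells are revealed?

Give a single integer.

Click 1 (1,1) count=4: revealed 1 new [(1,1)] -> total=1
Click 2 (4,1) count=4: revealed 1 new [(4,1)] -> total=2
Click 3 (4,0) count=2: revealed 1 new [(4,0)] -> total=3
Click 4 (5,5) count=0: revealed 6 new [(4,3) (4,4) (4,5) (5,3) (5,4) (5,5)] -> total=9

Answer: 9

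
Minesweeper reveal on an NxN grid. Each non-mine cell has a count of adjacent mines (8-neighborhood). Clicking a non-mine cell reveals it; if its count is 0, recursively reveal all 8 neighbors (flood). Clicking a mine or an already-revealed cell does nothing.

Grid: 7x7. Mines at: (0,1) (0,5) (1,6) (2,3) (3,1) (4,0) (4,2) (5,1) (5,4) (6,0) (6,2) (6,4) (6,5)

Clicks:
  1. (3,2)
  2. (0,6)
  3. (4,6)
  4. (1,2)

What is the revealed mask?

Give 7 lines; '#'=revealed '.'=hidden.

Answer: ......#
..#....
....###
..#.###
....###
.....##
.......

Derivation:
Click 1 (3,2) count=3: revealed 1 new [(3,2)] -> total=1
Click 2 (0,6) count=2: revealed 1 new [(0,6)] -> total=2
Click 3 (4,6) count=0: revealed 11 new [(2,4) (2,5) (2,6) (3,4) (3,5) (3,6) (4,4) (4,5) (4,6) (5,5) (5,6)] -> total=13
Click 4 (1,2) count=2: revealed 1 new [(1,2)] -> total=14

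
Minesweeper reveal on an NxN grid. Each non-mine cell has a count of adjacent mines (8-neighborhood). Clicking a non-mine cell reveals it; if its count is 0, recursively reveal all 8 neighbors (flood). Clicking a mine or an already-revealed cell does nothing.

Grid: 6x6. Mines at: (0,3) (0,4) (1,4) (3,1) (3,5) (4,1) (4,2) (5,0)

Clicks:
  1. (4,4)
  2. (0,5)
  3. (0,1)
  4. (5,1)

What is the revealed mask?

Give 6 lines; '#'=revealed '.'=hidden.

Click 1 (4,4) count=1: revealed 1 new [(4,4)] -> total=1
Click 2 (0,5) count=2: revealed 1 new [(0,5)] -> total=2
Click 3 (0,1) count=0: revealed 9 new [(0,0) (0,1) (0,2) (1,0) (1,1) (1,2) (2,0) (2,1) (2,2)] -> total=11
Click 4 (5,1) count=3: revealed 1 new [(5,1)] -> total=12

Answer: ###..#
###...
###...
......
....#.
.#....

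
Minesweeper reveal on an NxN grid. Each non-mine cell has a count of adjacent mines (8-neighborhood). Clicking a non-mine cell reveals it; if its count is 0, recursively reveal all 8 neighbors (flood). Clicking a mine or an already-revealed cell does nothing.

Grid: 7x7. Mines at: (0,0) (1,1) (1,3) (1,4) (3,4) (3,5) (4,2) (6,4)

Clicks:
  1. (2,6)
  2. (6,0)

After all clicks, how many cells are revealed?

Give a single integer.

Click 1 (2,6) count=1: revealed 1 new [(2,6)] -> total=1
Click 2 (6,0) count=0: revealed 14 new [(2,0) (2,1) (3,0) (3,1) (4,0) (4,1) (5,0) (5,1) (5,2) (5,3) (6,0) (6,1) (6,2) (6,3)] -> total=15

Answer: 15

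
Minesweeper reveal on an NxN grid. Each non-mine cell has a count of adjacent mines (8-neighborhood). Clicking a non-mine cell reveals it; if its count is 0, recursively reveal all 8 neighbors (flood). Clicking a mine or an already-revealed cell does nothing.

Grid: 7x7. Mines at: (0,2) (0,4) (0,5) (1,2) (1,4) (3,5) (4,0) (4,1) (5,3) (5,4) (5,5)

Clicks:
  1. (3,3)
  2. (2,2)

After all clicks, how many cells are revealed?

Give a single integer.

Click 1 (3,3) count=0: revealed 9 new [(2,2) (2,3) (2,4) (3,2) (3,3) (3,4) (4,2) (4,3) (4,4)] -> total=9
Click 2 (2,2) count=1: revealed 0 new [(none)] -> total=9

Answer: 9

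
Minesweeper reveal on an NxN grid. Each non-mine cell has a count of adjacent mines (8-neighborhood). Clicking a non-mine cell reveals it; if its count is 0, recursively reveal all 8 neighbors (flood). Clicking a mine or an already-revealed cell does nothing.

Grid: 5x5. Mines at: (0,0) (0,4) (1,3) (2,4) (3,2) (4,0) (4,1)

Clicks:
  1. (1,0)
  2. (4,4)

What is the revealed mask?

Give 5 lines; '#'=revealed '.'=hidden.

Click 1 (1,0) count=1: revealed 1 new [(1,0)] -> total=1
Click 2 (4,4) count=0: revealed 4 new [(3,3) (3,4) (4,3) (4,4)] -> total=5

Answer: .....
#....
.....
...##
...##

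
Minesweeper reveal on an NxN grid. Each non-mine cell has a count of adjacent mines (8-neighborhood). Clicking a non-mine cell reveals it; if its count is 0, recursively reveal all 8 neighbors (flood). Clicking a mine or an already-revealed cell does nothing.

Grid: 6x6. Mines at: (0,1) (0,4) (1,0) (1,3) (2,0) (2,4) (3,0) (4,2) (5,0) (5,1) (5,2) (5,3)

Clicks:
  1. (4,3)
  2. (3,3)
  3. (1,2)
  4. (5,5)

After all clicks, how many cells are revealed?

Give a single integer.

Click 1 (4,3) count=3: revealed 1 new [(4,3)] -> total=1
Click 2 (3,3) count=2: revealed 1 new [(3,3)] -> total=2
Click 3 (1,2) count=2: revealed 1 new [(1,2)] -> total=3
Click 4 (5,5) count=0: revealed 6 new [(3,4) (3,5) (4,4) (4,5) (5,4) (5,5)] -> total=9

Answer: 9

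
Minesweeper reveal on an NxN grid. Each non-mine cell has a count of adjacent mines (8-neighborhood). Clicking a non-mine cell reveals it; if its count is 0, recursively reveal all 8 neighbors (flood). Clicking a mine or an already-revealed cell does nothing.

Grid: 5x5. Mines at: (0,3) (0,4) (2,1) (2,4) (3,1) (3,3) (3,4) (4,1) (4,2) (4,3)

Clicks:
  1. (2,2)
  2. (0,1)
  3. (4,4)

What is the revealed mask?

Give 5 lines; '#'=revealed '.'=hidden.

Click 1 (2,2) count=3: revealed 1 new [(2,2)] -> total=1
Click 2 (0,1) count=0: revealed 6 new [(0,0) (0,1) (0,2) (1,0) (1,1) (1,2)] -> total=7
Click 3 (4,4) count=3: revealed 1 new [(4,4)] -> total=8

Answer: ###..
###..
..#..
.....
....#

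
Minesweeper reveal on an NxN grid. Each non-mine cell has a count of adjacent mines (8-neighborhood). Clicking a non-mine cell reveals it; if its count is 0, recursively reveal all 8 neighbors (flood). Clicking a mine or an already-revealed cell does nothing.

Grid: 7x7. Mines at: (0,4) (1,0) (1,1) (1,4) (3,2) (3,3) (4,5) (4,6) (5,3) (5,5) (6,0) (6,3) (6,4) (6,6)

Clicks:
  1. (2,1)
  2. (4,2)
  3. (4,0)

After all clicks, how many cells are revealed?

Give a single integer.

Click 1 (2,1) count=3: revealed 1 new [(2,1)] -> total=1
Click 2 (4,2) count=3: revealed 1 new [(4,2)] -> total=2
Click 3 (4,0) count=0: revealed 7 new [(2,0) (3,0) (3,1) (4,0) (4,1) (5,0) (5,1)] -> total=9

Answer: 9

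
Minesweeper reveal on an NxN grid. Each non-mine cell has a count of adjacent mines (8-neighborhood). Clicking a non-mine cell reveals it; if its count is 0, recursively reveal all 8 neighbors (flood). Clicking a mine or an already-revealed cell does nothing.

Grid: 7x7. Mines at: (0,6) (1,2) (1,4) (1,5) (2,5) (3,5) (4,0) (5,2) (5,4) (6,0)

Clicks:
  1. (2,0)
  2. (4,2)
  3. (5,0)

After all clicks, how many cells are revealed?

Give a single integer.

Click 1 (2,0) count=0: revealed 8 new [(0,0) (0,1) (1,0) (1,1) (2,0) (2,1) (3,0) (3,1)] -> total=8
Click 2 (4,2) count=1: revealed 1 new [(4,2)] -> total=9
Click 3 (5,0) count=2: revealed 1 new [(5,0)] -> total=10

Answer: 10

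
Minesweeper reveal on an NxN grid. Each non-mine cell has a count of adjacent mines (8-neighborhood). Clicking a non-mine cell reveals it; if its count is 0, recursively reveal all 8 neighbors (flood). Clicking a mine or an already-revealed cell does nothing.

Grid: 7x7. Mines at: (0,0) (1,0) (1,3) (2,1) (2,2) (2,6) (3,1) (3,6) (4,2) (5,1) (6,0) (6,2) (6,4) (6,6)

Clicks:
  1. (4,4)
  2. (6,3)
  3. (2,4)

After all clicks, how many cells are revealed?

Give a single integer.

Click 1 (4,4) count=0: revealed 12 new [(2,3) (2,4) (2,5) (3,3) (3,4) (3,5) (4,3) (4,4) (4,5) (5,3) (5,4) (5,5)] -> total=12
Click 2 (6,3) count=2: revealed 1 new [(6,3)] -> total=13
Click 3 (2,4) count=1: revealed 0 new [(none)] -> total=13

Answer: 13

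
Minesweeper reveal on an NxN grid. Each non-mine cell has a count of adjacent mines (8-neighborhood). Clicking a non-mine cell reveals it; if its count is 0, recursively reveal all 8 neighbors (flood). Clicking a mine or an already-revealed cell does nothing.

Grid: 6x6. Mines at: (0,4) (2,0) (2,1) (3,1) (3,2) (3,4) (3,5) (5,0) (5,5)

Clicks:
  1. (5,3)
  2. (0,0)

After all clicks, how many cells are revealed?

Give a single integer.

Answer: 16

Derivation:
Click 1 (5,3) count=0: revealed 8 new [(4,1) (4,2) (4,3) (4,4) (5,1) (5,2) (5,3) (5,4)] -> total=8
Click 2 (0,0) count=0: revealed 8 new [(0,0) (0,1) (0,2) (0,3) (1,0) (1,1) (1,2) (1,3)] -> total=16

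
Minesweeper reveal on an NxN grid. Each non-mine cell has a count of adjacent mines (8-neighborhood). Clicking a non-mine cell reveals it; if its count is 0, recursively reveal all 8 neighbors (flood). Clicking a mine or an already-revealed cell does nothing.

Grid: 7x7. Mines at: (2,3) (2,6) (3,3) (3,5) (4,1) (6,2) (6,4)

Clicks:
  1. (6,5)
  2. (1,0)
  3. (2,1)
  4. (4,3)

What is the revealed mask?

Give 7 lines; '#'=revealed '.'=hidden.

Answer: #######
#######
###....
###....
...#...
.......
.....#.

Derivation:
Click 1 (6,5) count=1: revealed 1 new [(6,5)] -> total=1
Click 2 (1,0) count=0: revealed 20 new [(0,0) (0,1) (0,2) (0,3) (0,4) (0,5) (0,6) (1,0) (1,1) (1,2) (1,3) (1,4) (1,5) (1,6) (2,0) (2,1) (2,2) (3,0) (3,1) (3,2)] -> total=21
Click 3 (2,1) count=0: revealed 0 new [(none)] -> total=21
Click 4 (4,3) count=1: revealed 1 new [(4,3)] -> total=22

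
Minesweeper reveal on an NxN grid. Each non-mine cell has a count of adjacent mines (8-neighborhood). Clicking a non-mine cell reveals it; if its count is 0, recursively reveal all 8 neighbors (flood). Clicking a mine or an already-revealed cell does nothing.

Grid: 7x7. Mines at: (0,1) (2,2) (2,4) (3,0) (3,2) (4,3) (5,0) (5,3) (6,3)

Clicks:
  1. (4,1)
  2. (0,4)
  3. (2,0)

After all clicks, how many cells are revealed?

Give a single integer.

Answer: 26

Derivation:
Click 1 (4,1) count=3: revealed 1 new [(4,1)] -> total=1
Click 2 (0,4) count=0: revealed 24 new [(0,2) (0,3) (0,4) (0,5) (0,6) (1,2) (1,3) (1,4) (1,5) (1,6) (2,5) (2,6) (3,4) (3,5) (3,6) (4,4) (4,5) (4,6) (5,4) (5,5) (5,6) (6,4) (6,5) (6,6)] -> total=25
Click 3 (2,0) count=1: revealed 1 new [(2,0)] -> total=26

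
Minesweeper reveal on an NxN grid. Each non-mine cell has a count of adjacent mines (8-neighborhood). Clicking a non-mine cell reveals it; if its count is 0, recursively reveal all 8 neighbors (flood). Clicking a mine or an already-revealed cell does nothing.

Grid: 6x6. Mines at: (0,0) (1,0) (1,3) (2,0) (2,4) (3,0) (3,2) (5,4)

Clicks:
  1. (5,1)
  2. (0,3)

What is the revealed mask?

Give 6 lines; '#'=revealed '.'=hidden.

Click 1 (5,1) count=0: revealed 8 new [(4,0) (4,1) (4,2) (4,3) (5,0) (5,1) (5,2) (5,3)] -> total=8
Click 2 (0,3) count=1: revealed 1 new [(0,3)] -> total=9

Answer: ...#..
......
......
......
####..
####..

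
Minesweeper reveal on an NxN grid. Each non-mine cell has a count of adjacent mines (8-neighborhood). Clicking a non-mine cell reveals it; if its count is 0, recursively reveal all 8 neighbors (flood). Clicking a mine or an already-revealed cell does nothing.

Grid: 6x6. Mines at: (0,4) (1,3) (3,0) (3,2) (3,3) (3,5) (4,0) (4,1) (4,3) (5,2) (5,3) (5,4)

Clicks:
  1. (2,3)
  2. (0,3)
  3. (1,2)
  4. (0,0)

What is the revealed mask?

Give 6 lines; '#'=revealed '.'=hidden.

Answer: ####..
###...
####..
......
......
......

Derivation:
Click 1 (2,3) count=3: revealed 1 new [(2,3)] -> total=1
Click 2 (0,3) count=2: revealed 1 new [(0,3)] -> total=2
Click 3 (1,2) count=1: revealed 1 new [(1,2)] -> total=3
Click 4 (0,0) count=0: revealed 8 new [(0,0) (0,1) (0,2) (1,0) (1,1) (2,0) (2,1) (2,2)] -> total=11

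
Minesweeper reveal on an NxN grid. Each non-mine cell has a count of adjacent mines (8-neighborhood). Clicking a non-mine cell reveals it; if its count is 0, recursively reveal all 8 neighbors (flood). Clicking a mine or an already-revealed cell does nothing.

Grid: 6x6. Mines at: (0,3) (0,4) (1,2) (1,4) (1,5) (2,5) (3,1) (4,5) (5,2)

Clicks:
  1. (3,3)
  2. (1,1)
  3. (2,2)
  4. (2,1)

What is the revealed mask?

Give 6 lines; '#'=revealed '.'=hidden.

Answer: ......
.#....
.####.
..###.
..###.
......

Derivation:
Click 1 (3,3) count=0: revealed 9 new [(2,2) (2,3) (2,4) (3,2) (3,3) (3,4) (4,2) (4,3) (4,4)] -> total=9
Click 2 (1,1) count=1: revealed 1 new [(1,1)] -> total=10
Click 3 (2,2) count=2: revealed 0 new [(none)] -> total=10
Click 4 (2,1) count=2: revealed 1 new [(2,1)] -> total=11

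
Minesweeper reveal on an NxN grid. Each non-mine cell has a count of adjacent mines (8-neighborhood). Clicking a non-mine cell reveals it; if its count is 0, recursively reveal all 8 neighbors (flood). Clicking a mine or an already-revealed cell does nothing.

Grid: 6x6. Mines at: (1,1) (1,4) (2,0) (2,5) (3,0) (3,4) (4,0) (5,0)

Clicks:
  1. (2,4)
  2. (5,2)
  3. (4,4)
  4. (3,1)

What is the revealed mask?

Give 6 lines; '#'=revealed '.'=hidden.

Click 1 (2,4) count=3: revealed 1 new [(2,4)] -> total=1
Click 2 (5,2) count=0: revealed 16 new [(2,1) (2,2) (2,3) (3,1) (3,2) (3,3) (4,1) (4,2) (4,3) (4,4) (4,5) (5,1) (5,2) (5,3) (5,4) (5,5)] -> total=17
Click 3 (4,4) count=1: revealed 0 new [(none)] -> total=17
Click 4 (3,1) count=3: revealed 0 new [(none)] -> total=17

Answer: ......
......
.####.
.###..
.#####
.#####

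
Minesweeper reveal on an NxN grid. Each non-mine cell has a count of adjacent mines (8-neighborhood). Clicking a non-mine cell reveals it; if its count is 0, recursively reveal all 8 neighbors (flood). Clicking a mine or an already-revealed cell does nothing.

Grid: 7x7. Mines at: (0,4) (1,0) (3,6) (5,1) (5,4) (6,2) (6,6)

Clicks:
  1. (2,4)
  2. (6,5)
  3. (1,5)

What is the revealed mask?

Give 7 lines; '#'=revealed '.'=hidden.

Click 1 (2,4) count=0: revealed 26 new [(0,1) (0,2) (0,3) (1,1) (1,2) (1,3) (1,4) (1,5) (2,0) (2,1) (2,2) (2,3) (2,4) (2,5) (3,0) (3,1) (3,2) (3,3) (3,4) (3,5) (4,0) (4,1) (4,2) (4,3) (4,4) (4,5)] -> total=26
Click 2 (6,5) count=2: revealed 1 new [(6,5)] -> total=27
Click 3 (1,5) count=1: revealed 0 new [(none)] -> total=27

Answer: .###...
.#####.
######.
######.
######.
.......
.....#.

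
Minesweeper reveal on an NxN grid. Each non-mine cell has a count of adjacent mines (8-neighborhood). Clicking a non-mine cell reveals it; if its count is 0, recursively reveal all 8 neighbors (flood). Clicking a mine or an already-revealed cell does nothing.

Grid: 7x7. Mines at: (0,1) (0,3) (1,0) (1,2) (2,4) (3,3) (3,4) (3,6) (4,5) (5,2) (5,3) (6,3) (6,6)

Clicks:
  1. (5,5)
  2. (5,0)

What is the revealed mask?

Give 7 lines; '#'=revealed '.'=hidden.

Click 1 (5,5) count=2: revealed 1 new [(5,5)] -> total=1
Click 2 (5,0) count=0: revealed 13 new [(2,0) (2,1) (2,2) (3,0) (3,1) (3,2) (4,0) (4,1) (4,2) (5,0) (5,1) (6,0) (6,1)] -> total=14

Answer: .......
.......
###....
###....
###....
##...#.
##.....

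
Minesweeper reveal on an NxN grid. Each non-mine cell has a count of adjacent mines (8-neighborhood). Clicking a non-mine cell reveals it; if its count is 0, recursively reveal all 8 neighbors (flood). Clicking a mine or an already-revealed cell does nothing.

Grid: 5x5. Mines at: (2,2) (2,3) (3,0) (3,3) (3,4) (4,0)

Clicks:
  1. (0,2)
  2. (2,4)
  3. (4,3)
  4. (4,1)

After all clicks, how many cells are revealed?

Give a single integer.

Click 1 (0,2) count=0: revealed 12 new [(0,0) (0,1) (0,2) (0,3) (0,4) (1,0) (1,1) (1,2) (1,3) (1,4) (2,0) (2,1)] -> total=12
Click 2 (2,4) count=3: revealed 1 new [(2,4)] -> total=13
Click 3 (4,3) count=2: revealed 1 new [(4,3)] -> total=14
Click 4 (4,1) count=2: revealed 1 new [(4,1)] -> total=15

Answer: 15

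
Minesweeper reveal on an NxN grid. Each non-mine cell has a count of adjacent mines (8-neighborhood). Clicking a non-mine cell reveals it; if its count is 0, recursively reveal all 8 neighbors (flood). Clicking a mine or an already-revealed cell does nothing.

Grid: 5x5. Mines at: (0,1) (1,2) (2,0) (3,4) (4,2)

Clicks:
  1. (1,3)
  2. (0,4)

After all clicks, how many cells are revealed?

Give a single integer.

Answer: 6

Derivation:
Click 1 (1,3) count=1: revealed 1 new [(1,3)] -> total=1
Click 2 (0,4) count=0: revealed 5 new [(0,3) (0,4) (1,4) (2,3) (2,4)] -> total=6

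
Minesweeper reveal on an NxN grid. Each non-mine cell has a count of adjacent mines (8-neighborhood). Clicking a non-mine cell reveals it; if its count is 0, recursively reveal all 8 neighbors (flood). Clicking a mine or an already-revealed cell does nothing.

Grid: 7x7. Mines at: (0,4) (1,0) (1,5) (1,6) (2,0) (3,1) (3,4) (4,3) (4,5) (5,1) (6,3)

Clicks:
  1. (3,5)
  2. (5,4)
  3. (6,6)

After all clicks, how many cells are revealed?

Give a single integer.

Click 1 (3,5) count=2: revealed 1 new [(3,5)] -> total=1
Click 2 (5,4) count=3: revealed 1 new [(5,4)] -> total=2
Click 3 (6,6) count=0: revealed 5 new [(5,5) (5,6) (6,4) (6,5) (6,6)] -> total=7

Answer: 7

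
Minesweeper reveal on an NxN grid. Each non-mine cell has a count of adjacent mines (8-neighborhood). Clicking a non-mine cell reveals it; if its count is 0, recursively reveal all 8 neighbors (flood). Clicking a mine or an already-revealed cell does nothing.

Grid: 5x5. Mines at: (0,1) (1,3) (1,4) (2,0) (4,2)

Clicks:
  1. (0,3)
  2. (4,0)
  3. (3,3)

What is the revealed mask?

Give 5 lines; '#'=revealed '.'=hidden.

Answer: ...#.
.....
.....
##.#.
##...

Derivation:
Click 1 (0,3) count=2: revealed 1 new [(0,3)] -> total=1
Click 2 (4,0) count=0: revealed 4 new [(3,0) (3,1) (4,0) (4,1)] -> total=5
Click 3 (3,3) count=1: revealed 1 new [(3,3)] -> total=6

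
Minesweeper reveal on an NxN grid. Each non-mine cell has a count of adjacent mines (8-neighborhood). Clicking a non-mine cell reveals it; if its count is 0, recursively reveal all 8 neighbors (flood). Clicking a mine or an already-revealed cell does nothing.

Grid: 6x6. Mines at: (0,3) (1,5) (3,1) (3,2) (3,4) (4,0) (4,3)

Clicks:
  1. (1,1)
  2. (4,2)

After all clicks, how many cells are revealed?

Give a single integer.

Click 1 (1,1) count=0: revealed 9 new [(0,0) (0,1) (0,2) (1,0) (1,1) (1,2) (2,0) (2,1) (2,2)] -> total=9
Click 2 (4,2) count=3: revealed 1 new [(4,2)] -> total=10

Answer: 10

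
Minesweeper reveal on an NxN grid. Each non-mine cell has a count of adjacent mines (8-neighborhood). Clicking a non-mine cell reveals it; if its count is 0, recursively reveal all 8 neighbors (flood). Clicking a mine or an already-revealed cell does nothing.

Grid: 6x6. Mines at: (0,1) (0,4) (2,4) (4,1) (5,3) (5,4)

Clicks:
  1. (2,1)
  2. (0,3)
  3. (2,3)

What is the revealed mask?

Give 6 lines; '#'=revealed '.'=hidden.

Answer: ...#..
####..
####..
####..
......
......

Derivation:
Click 1 (2,1) count=0: revealed 12 new [(1,0) (1,1) (1,2) (1,3) (2,0) (2,1) (2,2) (2,3) (3,0) (3,1) (3,2) (3,3)] -> total=12
Click 2 (0,3) count=1: revealed 1 new [(0,3)] -> total=13
Click 3 (2,3) count=1: revealed 0 new [(none)] -> total=13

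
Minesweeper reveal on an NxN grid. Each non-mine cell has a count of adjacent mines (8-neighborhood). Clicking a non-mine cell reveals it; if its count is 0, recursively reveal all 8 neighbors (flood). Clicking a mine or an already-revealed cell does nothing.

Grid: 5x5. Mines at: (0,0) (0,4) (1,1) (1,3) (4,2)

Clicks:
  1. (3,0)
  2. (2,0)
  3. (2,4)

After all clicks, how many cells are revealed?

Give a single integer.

Answer: 7

Derivation:
Click 1 (3,0) count=0: revealed 6 new [(2,0) (2,1) (3,0) (3,1) (4,0) (4,1)] -> total=6
Click 2 (2,0) count=1: revealed 0 new [(none)] -> total=6
Click 3 (2,4) count=1: revealed 1 new [(2,4)] -> total=7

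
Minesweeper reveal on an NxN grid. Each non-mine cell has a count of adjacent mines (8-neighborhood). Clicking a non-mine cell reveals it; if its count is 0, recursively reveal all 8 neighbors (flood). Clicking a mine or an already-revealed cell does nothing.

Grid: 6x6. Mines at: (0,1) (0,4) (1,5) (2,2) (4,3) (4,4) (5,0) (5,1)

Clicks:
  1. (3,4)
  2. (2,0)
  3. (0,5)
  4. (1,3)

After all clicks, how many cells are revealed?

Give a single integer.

Click 1 (3,4) count=2: revealed 1 new [(3,4)] -> total=1
Click 2 (2,0) count=0: revealed 8 new [(1,0) (1,1) (2,0) (2,1) (3,0) (3,1) (4,0) (4,1)] -> total=9
Click 3 (0,5) count=2: revealed 1 new [(0,5)] -> total=10
Click 4 (1,3) count=2: revealed 1 new [(1,3)] -> total=11

Answer: 11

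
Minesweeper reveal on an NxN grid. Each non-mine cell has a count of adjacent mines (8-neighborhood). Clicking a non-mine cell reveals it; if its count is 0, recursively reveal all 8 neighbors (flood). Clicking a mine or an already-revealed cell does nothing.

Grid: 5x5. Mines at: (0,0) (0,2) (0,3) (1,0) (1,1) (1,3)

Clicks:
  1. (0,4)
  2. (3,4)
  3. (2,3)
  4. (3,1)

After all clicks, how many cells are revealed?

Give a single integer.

Answer: 16

Derivation:
Click 1 (0,4) count=2: revealed 1 new [(0,4)] -> total=1
Click 2 (3,4) count=0: revealed 15 new [(2,0) (2,1) (2,2) (2,3) (2,4) (3,0) (3,1) (3,2) (3,3) (3,4) (4,0) (4,1) (4,2) (4,3) (4,4)] -> total=16
Click 3 (2,3) count=1: revealed 0 new [(none)] -> total=16
Click 4 (3,1) count=0: revealed 0 new [(none)] -> total=16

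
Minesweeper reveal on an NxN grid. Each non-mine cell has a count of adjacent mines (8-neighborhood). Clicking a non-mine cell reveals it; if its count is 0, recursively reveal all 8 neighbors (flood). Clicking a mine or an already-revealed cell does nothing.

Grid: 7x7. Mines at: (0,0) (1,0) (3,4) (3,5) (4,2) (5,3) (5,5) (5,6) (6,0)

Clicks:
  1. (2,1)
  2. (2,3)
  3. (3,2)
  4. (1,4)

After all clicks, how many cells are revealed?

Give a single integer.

Answer: 21

Derivation:
Click 1 (2,1) count=1: revealed 1 new [(2,1)] -> total=1
Click 2 (2,3) count=1: revealed 1 new [(2,3)] -> total=2
Click 3 (3,2) count=1: revealed 1 new [(3,2)] -> total=3
Click 4 (1,4) count=0: revealed 18 new [(0,1) (0,2) (0,3) (0,4) (0,5) (0,6) (1,1) (1,2) (1,3) (1,4) (1,5) (1,6) (2,2) (2,4) (2,5) (2,6) (3,1) (3,3)] -> total=21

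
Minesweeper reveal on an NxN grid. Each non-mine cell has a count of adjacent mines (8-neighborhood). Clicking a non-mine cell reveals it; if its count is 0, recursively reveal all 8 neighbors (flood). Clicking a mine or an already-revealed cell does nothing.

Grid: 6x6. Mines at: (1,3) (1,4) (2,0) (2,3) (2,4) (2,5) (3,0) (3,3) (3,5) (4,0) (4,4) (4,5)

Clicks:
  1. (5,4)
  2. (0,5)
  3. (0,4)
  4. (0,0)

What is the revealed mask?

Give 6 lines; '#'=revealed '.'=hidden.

Click 1 (5,4) count=2: revealed 1 new [(5,4)] -> total=1
Click 2 (0,5) count=1: revealed 1 new [(0,5)] -> total=2
Click 3 (0,4) count=2: revealed 1 new [(0,4)] -> total=3
Click 4 (0,0) count=0: revealed 6 new [(0,0) (0,1) (0,2) (1,0) (1,1) (1,2)] -> total=9

Answer: ###.##
###...
......
......
......
....#.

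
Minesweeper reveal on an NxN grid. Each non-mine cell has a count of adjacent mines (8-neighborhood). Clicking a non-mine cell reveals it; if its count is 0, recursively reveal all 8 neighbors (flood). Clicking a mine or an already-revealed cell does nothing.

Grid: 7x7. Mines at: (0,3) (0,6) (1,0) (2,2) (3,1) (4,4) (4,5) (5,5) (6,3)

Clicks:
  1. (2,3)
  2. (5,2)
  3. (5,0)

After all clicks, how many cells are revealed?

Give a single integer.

Answer: 10

Derivation:
Click 1 (2,3) count=1: revealed 1 new [(2,3)] -> total=1
Click 2 (5,2) count=1: revealed 1 new [(5,2)] -> total=2
Click 3 (5,0) count=0: revealed 8 new [(4,0) (4,1) (4,2) (5,0) (5,1) (6,0) (6,1) (6,2)] -> total=10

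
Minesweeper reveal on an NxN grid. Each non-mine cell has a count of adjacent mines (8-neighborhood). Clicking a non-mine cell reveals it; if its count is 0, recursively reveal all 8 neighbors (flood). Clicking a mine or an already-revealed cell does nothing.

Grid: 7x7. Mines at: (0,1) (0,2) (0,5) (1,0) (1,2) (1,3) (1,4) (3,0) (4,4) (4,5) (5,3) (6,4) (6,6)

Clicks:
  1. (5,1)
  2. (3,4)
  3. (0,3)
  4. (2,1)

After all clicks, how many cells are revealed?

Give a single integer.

Click 1 (5,1) count=0: revealed 9 new [(4,0) (4,1) (4,2) (5,0) (5,1) (5,2) (6,0) (6,1) (6,2)] -> total=9
Click 2 (3,4) count=2: revealed 1 new [(3,4)] -> total=10
Click 3 (0,3) count=4: revealed 1 new [(0,3)] -> total=11
Click 4 (2,1) count=3: revealed 1 new [(2,1)] -> total=12

Answer: 12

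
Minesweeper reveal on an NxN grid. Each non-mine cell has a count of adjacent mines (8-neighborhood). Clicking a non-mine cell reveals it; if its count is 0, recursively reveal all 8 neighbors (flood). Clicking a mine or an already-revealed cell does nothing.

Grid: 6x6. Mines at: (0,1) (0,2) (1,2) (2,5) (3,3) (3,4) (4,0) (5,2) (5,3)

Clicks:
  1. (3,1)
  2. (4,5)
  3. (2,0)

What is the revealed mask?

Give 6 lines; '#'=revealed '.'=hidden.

Click 1 (3,1) count=1: revealed 1 new [(3,1)] -> total=1
Click 2 (4,5) count=1: revealed 1 new [(4,5)] -> total=2
Click 3 (2,0) count=0: revealed 5 new [(1,0) (1,1) (2,0) (2,1) (3,0)] -> total=7

Answer: ......
##....
##....
##....
.....#
......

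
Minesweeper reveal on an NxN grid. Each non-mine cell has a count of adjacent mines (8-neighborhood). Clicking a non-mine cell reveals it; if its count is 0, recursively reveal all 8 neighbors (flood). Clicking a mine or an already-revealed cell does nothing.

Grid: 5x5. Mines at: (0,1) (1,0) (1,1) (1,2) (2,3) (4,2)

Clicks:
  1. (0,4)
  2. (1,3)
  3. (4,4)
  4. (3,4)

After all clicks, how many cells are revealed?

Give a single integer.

Click 1 (0,4) count=0: revealed 4 new [(0,3) (0,4) (1,3) (1,4)] -> total=4
Click 2 (1,3) count=2: revealed 0 new [(none)] -> total=4
Click 3 (4,4) count=0: revealed 4 new [(3,3) (3,4) (4,3) (4,4)] -> total=8
Click 4 (3,4) count=1: revealed 0 new [(none)] -> total=8

Answer: 8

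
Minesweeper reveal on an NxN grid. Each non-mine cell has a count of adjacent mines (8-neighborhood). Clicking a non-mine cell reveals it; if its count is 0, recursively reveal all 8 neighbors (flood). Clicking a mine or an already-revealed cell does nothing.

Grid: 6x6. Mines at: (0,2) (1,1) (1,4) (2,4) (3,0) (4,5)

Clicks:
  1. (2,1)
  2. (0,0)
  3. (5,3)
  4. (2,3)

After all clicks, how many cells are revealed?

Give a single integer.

Click 1 (2,1) count=2: revealed 1 new [(2,1)] -> total=1
Click 2 (0,0) count=1: revealed 1 new [(0,0)] -> total=2
Click 3 (5,3) count=0: revealed 16 new [(2,2) (2,3) (3,1) (3,2) (3,3) (3,4) (4,0) (4,1) (4,2) (4,3) (4,4) (5,0) (5,1) (5,2) (5,3) (5,4)] -> total=18
Click 4 (2,3) count=2: revealed 0 new [(none)] -> total=18

Answer: 18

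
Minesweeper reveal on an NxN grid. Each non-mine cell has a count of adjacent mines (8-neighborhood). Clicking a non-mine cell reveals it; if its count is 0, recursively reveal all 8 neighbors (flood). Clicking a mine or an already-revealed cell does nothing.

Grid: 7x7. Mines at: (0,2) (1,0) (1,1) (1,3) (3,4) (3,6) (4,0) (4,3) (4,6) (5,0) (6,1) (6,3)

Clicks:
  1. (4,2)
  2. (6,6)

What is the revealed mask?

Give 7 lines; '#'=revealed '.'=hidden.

Click 1 (4,2) count=1: revealed 1 new [(4,2)] -> total=1
Click 2 (6,6) count=0: revealed 6 new [(5,4) (5,5) (5,6) (6,4) (6,5) (6,6)] -> total=7

Answer: .......
.......
.......
.......
..#....
....###
....###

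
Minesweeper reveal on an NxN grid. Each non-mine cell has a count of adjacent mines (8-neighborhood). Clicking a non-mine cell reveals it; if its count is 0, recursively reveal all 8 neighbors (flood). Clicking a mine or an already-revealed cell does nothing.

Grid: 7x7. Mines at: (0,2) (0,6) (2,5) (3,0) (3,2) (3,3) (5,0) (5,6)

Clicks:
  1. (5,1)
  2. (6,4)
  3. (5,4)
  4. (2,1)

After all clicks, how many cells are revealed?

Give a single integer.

Answer: 16

Derivation:
Click 1 (5,1) count=1: revealed 1 new [(5,1)] -> total=1
Click 2 (6,4) count=0: revealed 14 new [(4,1) (4,2) (4,3) (4,4) (4,5) (5,2) (5,3) (5,4) (5,5) (6,1) (6,2) (6,3) (6,4) (6,5)] -> total=15
Click 3 (5,4) count=0: revealed 0 new [(none)] -> total=15
Click 4 (2,1) count=2: revealed 1 new [(2,1)] -> total=16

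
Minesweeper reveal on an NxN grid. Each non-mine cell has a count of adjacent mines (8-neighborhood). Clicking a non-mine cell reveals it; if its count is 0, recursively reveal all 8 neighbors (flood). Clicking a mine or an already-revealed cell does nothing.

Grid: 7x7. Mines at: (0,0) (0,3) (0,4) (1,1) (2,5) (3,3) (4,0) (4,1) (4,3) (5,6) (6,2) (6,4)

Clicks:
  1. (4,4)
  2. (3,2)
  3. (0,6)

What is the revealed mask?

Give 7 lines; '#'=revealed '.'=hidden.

Click 1 (4,4) count=2: revealed 1 new [(4,4)] -> total=1
Click 2 (3,2) count=3: revealed 1 new [(3,2)] -> total=2
Click 3 (0,6) count=0: revealed 4 new [(0,5) (0,6) (1,5) (1,6)] -> total=6

Answer: .....##
.....##
.......
..#....
....#..
.......
.......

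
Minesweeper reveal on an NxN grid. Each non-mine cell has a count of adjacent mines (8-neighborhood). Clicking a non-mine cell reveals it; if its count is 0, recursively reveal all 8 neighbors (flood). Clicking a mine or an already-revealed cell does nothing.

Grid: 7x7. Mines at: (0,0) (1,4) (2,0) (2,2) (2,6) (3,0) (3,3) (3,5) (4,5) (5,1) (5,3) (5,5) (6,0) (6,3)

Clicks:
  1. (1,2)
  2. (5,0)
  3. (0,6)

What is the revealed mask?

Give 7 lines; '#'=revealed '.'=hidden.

Answer: .....##
..#..##
.......
.......
.......
#......
.......

Derivation:
Click 1 (1,2) count=1: revealed 1 new [(1,2)] -> total=1
Click 2 (5,0) count=2: revealed 1 new [(5,0)] -> total=2
Click 3 (0,6) count=0: revealed 4 new [(0,5) (0,6) (1,5) (1,6)] -> total=6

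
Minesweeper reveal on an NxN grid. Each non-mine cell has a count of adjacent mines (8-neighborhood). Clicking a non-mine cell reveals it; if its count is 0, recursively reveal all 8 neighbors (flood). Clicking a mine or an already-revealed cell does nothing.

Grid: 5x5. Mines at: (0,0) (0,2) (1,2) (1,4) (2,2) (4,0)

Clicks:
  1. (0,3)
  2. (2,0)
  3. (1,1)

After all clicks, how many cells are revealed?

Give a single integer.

Answer: 7

Derivation:
Click 1 (0,3) count=3: revealed 1 new [(0,3)] -> total=1
Click 2 (2,0) count=0: revealed 6 new [(1,0) (1,1) (2,0) (2,1) (3,0) (3,1)] -> total=7
Click 3 (1,1) count=4: revealed 0 new [(none)] -> total=7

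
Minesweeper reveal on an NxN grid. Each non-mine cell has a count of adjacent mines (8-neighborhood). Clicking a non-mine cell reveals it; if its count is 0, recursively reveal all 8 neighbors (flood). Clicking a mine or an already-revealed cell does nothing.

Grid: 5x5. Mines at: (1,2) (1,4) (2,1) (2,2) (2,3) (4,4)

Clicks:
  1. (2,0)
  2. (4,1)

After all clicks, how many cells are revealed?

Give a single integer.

Click 1 (2,0) count=1: revealed 1 new [(2,0)] -> total=1
Click 2 (4,1) count=0: revealed 8 new [(3,0) (3,1) (3,2) (3,3) (4,0) (4,1) (4,2) (4,3)] -> total=9

Answer: 9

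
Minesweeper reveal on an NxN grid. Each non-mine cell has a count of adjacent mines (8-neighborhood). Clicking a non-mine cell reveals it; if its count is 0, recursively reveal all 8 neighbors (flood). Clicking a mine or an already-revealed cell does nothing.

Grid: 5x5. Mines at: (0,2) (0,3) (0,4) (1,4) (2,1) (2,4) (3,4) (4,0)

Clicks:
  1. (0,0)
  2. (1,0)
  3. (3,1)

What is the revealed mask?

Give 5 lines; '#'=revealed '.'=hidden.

Answer: ##...
##...
.....
.#...
.....

Derivation:
Click 1 (0,0) count=0: revealed 4 new [(0,0) (0,1) (1,0) (1,1)] -> total=4
Click 2 (1,0) count=1: revealed 0 new [(none)] -> total=4
Click 3 (3,1) count=2: revealed 1 new [(3,1)] -> total=5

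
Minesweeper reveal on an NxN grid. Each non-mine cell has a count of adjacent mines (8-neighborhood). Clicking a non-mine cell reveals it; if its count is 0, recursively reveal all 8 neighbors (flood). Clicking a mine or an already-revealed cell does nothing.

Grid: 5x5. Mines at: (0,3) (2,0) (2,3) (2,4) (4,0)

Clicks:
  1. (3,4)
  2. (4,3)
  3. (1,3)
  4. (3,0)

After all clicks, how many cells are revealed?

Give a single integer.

Click 1 (3,4) count=2: revealed 1 new [(3,4)] -> total=1
Click 2 (4,3) count=0: revealed 7 new [(3,1) (3,2) (3,3) (4,1) (4,2) (4,3) (4,4)] -> total=8
Click 3 (1,3) count=3: revealed 1 new [(1,3)] -> total=9
Click 4 (3,0) count=2: revealed 1 new [(3,0)] -> total=10

Answer: 10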